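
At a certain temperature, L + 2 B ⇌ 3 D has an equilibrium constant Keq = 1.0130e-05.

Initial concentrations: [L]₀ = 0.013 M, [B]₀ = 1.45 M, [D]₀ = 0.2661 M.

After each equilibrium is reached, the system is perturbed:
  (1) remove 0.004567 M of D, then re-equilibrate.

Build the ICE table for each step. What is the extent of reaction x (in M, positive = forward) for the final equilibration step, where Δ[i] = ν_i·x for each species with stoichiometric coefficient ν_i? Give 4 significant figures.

x = 0.001493 M

Q₀ = 0.6894 vs Keq = 1.0130e-05 ⇒ Q>K, reverse
Step 1:
                   L          B          D
  I            0.013       1.45     0.2661
  C          0.08413     0.1683    -0.2524
  E          0.09713      1.618    0.01371
  solve Keq expr → x = -0.08413; check Q = 1.0130e-05
Then remove 0.004567 M of D.
Step 2:
                   L          B          D
  I          0.09713      1.618   0.009142
  C        -0.001493  -0.002986    0.00448
  E          0.09564      1.615    0.01362
  solve Keq expr → x = 0.001493; check Q = 1.0130e-05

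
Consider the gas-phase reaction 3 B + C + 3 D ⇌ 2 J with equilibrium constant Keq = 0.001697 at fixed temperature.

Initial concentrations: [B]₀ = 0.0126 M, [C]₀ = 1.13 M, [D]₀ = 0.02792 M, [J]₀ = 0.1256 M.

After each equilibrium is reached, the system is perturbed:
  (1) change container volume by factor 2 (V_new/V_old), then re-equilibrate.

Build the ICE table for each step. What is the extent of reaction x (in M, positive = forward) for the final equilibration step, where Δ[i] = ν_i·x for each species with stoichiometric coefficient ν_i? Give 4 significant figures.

Q₀ = 3.2066e+08 vs Keq = 0.001697 ⇒ Q>K, reverse
Step 1:
                  B         C         D         J
  I          0.0126      1.13   0.02792    0.1256
  C          0.1878    0.0626    0.1878   -0.1252
  E          0.2004     1.193    0.2157 4.0432e-04
  solve Keq expr → x = -0.0626; check Q = 0.001697
Then change container volume by factor 2 (V_new/V_old).
Step 2:
                  B         C         D         J
  I          0.1002    0.5963    0.1079 2.0216e-04
  C       2.4925e-04 8.3082e-05 2.4925e-04 -1.6616e-04
  E          0.1004    0.5964    0.1081 3.5998e-05
  solve Keq expr → x = -8.3082e-05; check Q = 0.001697

x = -8.3082e-05 M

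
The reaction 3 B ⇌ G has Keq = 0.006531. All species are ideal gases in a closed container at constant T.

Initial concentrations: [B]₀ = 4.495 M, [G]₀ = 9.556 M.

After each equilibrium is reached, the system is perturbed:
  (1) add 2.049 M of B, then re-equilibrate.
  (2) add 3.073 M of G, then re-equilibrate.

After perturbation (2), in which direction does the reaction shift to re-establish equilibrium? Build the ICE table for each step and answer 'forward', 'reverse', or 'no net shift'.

Direction: reverse

Q₀ = 0.1052 vs Keq = 0.006531 ⇒ Q>K, reverse
Step 1:
                    B           G
  init          4.495       9.556
  Δ             6.003      -2.001
  eq             10.5       7.555
  solve Keq expr → x = -2.001; check Q = 0.006531
Then add 2.049 M of B.
Step 2:
                    B           G
  init          12.55       7.555
  Δ            -1.781      0.5937
  eq            10.77       8.149
  solve Keq expr → x = 0.5937; check Q = 0.006531
Then add 3.073 M of G.
Step 3:
                    B           G
  init          10.77       11.22
  Δ             1.082     -0.3607
  eq            11.85       10.86
  solve Keq expr → x = -0.3607; check Q = 0.006531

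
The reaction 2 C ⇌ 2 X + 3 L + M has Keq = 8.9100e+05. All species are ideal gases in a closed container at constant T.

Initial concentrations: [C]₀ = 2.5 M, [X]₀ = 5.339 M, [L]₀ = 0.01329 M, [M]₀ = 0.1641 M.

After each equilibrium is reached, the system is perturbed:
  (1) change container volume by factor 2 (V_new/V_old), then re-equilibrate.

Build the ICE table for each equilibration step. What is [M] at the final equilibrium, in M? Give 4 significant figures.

[M]_eq = 0.7026 M

Q₀ = 1.7568e-06 vs Keq = 8.9100e+05 ⇒ Q<K, forward
Step 1:
                  C         X         L         M
  init          2.5     5.339   0.01329    0.1641
  Δ          -2.432     2.432     3.648     1.216
  eq        0.06777     7.771     3.662      1.38
  solve Keq expr → x = 1.216; check Q = 8.9100e+05
Then change container volume by factor 2 (V_new/V_old).
Step 2:
                  C         X         L         M
  init      0.03388     3.886     1.831    0.6901
  Δ        -0.02502   0.02502   0.03752   0.01251
  eq       0.008869     3.911     1.868    0.7026
  solve Keq expr → x = 0.01251; check Q = 8.9100e+05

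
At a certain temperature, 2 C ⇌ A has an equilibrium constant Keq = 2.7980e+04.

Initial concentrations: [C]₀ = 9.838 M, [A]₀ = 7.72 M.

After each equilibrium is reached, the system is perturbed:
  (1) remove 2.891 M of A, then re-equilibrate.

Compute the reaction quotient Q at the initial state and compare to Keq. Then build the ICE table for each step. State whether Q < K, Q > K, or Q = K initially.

Q₀ = 0.07976 vs Keq = 2.7980e+04 ⇒ Q<K, forward
Step 1:
                  C         A
  I           9.838      7.72
  C          -9.817     4.908
  E         0.02124     12.63
  solve Keq expr → x = 4.908; check Q = 2.7980e+04
Then remove 2.891 M of A.
Step 2:
                  C         A
  I         0.02124     9.737
  C       -0.002588  0.001294
  E         0.01866     9.739
  solve Keq expr → x = 0.001294; check Q = 2.7980e+04

Q₀ = 0.07976; Q < K (proceeds forward)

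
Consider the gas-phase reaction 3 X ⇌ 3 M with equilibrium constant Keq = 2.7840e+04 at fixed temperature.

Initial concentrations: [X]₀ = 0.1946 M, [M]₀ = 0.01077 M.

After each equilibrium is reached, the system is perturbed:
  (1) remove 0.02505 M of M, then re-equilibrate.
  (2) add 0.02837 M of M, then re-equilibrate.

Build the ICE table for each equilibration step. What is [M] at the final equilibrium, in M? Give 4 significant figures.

[M]_eq = 0.202 M

Q₀ = 1.6952e-04 vs Keq = 2.7840e+04 ⇒ Q<K, forward
Step 1:
                  X         M
  init       0.1946   0.01077
  Δ          -0.188     0.188
  eq        0.00656    0.1988
  solve Keq expr → x = 0.06268; check Q = 2.7840e+04
Then remove 0.02505 M of M.
Step 2:
                  X         M
  init      0.00656    0.1738
  Δ       -8.0012e-04 8.0012e-04
  eq        0.00576    0.1746
  solve Keq expr → x = 2.6671e-04; check Q = 2.7840e+04
Then add 0.02837 M of M.
Step 3:
                  X         M
  init      0.00576    0.2029
  Δ       9.0616e-04 -9.0616e-04
  eq       0.006666     0.202
  solve Keq expr → x = -3.0205e-04; check Q = 2.7840e+04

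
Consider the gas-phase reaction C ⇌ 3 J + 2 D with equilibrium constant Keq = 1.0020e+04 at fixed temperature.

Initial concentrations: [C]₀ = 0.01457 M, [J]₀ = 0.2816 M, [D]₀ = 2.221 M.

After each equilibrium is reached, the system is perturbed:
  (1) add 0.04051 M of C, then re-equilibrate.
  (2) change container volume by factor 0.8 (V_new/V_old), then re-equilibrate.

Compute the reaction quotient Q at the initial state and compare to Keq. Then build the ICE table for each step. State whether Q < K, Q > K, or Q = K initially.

Q₀ = 7.56 vs Keq = 1.0020e+04 ⇒ Q<K, forward
Step 1:
                  C         J         D
  Initial   0.01457    0.2816     2.221
  Change   -0.01455   0.04366   0.02911
  Equil   1.7387e-05    0.3253      2.25
  solve Keq expr → x = 0.01455; check Q = 1.0020e+04
Then add 0.04051 M of C.
Step 2:
                  C         J         D
  Initial   0.04053    0.3253      2.25
  Change   -0.04048    0.1214   0.08096
  Equil   4.8336e-05    0.4467     2.331
  solve Keq expr → x = 0.04048; check Q = 1.0020e+04
Then change container volume by factor 0.8 (V_new/V_old).
Step 3:
                  C         J         D
  Initial 6.0420e-05    0.5584     2.914
  Change  8.6866e-05 -2.6060e-04 -1.7373e-04
  Equil   1.4729e-04    0.5581     2.914
  solve Keq expr → x = -8.6866e-05; check Q = 1.0020e+04

Q₀ = 7.56; Q < K (proceeds forward)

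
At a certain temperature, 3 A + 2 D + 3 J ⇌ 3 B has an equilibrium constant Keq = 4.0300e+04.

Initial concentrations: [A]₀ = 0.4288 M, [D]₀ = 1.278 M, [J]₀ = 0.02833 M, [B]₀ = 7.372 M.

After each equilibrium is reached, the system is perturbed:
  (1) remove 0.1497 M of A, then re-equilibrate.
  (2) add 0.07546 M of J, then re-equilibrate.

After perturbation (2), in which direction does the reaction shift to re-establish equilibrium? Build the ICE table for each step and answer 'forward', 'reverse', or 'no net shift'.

Direction: forward

Q₀ = 1.3683e+08 vs Keq = 4.0300e+04 ⇒ Q>K, reverse
Step 1:
                    A           D           J           B
  Initial      0.4288       1.278     0.02833       7.372
  Change       0.2237      0.1492      0.2237     -0.2237
  Equil        0.6525       1.427      0.2521       7.148
  solve Keq expr → x = -0.07458; check Q = 4.0300e+04
Then remove 0.1497 M of A.
Step 2:
                    A           D           J           B
  Initial      0.5028       1.427      0.2521       7.148
  Change      0.04331     0.02887     0.04331    -0.04331
  Equil        0.5461       1.456      0.2954       7.105
  solve Keq expr → x = -0.01444; check Q = 4.0300e+04
Then add 0.07546 M of J.
Step 3:
                    A           D           J           B
  Initial      0.5461       1.456      0.3708       7.105
  Change     -0.04354    -0.02903    -0.04354     0.04354
  Equil        0.5026       1.427      0.3273       7.148
  solve Keq expr → x = 0.01451; check Q = 4.0300e+04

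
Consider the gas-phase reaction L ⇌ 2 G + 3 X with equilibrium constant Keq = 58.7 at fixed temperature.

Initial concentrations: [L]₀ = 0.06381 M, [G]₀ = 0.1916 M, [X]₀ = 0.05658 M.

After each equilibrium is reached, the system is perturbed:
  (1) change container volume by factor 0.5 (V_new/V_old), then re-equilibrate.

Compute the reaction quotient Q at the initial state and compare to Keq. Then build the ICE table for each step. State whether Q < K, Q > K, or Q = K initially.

Q₀ = 1.0421e-04 vs Keq = 58.7 ⇒ Q<K, forward
Step 1:
                    L           G           X
  init        0.06381      0.1916     0.05658
  Δ          -0.06378      0.1276      0.1914
  eq       2.6448e-05      0.3192      0.2479
  solve Keq expr → x = 0.06378; check Q = 58.7
Then change container volume by factor 0.5 (V_new/V_old).
Step 2:
                    L           G           X
  init     5.2896e-05      0.6383      0.4959
  Δ        7.7749e-04   -0.001555   -0.002332
  eq       8.3038e-04      0.6368      0.4935
  solve Keq expr → x = -7.7749e-04; check Q = 58.7

Q₀ = 1.0421e-04; Q < K (proceeds forward)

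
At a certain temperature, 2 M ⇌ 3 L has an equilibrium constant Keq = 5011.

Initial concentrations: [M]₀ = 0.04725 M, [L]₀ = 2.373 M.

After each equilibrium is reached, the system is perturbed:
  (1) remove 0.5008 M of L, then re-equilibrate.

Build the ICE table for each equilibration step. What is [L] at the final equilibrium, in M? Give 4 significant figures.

[L]_eq = 1.888 M

Q₀ = 5985 vs Keq = 5011 ⇒ Q>K, reverse
Step 1:
                   M          L
  Initial    0.04725      2.373
  Change    0.004185  -0.006278
  Equil      0.05144      2.367
  solve Keq expr → x = -0.002093; check Q = 5011
Then remove 0.5008 M of L.
Step 2:
                   M          L
  Initial    0.05144      1.866
  Change    -0.01478    0.02218
  Equil      0.03665      1.888
  solve Keq expr → x = 0.007392; check Q = 5011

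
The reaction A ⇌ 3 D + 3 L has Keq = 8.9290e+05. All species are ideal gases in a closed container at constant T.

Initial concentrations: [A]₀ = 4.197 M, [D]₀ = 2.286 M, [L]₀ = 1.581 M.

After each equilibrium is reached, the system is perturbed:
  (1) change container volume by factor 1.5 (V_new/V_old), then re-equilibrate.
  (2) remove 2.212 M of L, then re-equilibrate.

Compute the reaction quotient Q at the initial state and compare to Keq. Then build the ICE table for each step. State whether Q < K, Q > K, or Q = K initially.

Q₀ = 11.25; Q < K (proceeds forward)

Q₀ = 11.25 vs Keq = 8.9290e+05 ⇒ Q<K, forward
Step 1:
                  A         D         L
  I           4.197     2.286     1.581
  C          -2.811     8.434     8.434
  E           1.386     10.72     10.01
  solve Keq expr → x = 2.811; check Q = 8.9290e+05
Then change container volume by factor 1.5 (V_new/V_old).
Step 2:
                  A         D         L
  I          0.9238     7.147     6.677
  C         -0.5151     1.545     1.545
  E          0.4087     8.692     8.222
  solve Keq expr → x = 0.5151; check Q = 8.9290e+05
Then remove 2.212 M of L.
Step 3:
                  A         D         L
  I          0.4087     8.692      6.01
  C          -0.168    0.5041    0.5041
  E          0.2407     9.196     6.514
  solve Keq expr → x = 0.168; check Q = 8.9290e+05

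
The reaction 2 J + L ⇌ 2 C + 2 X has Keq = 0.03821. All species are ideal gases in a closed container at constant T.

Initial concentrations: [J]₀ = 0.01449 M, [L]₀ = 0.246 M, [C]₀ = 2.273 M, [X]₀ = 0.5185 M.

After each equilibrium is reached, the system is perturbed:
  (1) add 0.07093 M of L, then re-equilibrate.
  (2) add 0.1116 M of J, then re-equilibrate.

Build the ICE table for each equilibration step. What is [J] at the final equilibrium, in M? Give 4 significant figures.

[J]_eq = 0.5965 M

Q₀ = 2.6892e+04 vs Keq = 0.03821 ⇒ Q>K, reverse
Step 1:
                    J           L           C           X
  Initial     0.01449       0.246       2.273      0.5185
  Change       0.4808      0.2404     -0.4808     -0.4808
  Equil        0.4953      0.4864       1.792     0.03768
  solve Keq expr → x = -0.2404; check Q = 0.03821
Then add 0.07093 M of L.
Step 2:
                    J           L           C           X
  Initial      0.4953      0.5573       1.792     0.03768
  Change    -0.002366   -0.001183    0.002366    0.002366
  Equil        0.4929      0.5562       1.795     0.04004
  solve Keq expr → x = 0.001183; check Q = 0.03821
Then add 0.1116 M of J.
Step 3:
                    J           L           C           X
  Initial      0.6045      0.5562       1.795     0.04004
  Change    -0.008024   -0.004012    0.008024    0.008024
  Equil        0.5965      0.5521       1.803     0.04807
  solve Keq expr → x = 0.004012; check Q = 0.03821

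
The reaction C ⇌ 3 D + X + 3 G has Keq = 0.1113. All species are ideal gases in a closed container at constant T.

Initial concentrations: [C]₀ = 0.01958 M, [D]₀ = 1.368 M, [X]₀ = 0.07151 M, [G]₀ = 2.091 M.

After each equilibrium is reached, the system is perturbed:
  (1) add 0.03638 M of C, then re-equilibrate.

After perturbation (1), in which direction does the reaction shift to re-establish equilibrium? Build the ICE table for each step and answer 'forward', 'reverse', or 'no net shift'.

Direction: forward

Q₀ = 85.48 vs Keq = 0.1113 ⇒ Q>K, reverse
Step 1:
                  C         D         X         G
  I         0.01958     1.368   0.07151     2.091
  C         0.07053   -0.2116  -0.07053   -0.2116
  E         0.09011     1.156 9.7701e-04     1.879
  solve Keq expr → x = -0.07053; check Q = 0.1113
Then add 0.03638 M of C.
Step 2:
                  C         D         X         G
  I          0.1265     1.156 9.7701e-04     1.879
  C       -3.8370e-04  0.001151 3.8370e-04  0.001151
  E          0.1261     1.158  0.001361     1.881
  solve Keq expr → x = 3.8370e-04; check Q = 0.1113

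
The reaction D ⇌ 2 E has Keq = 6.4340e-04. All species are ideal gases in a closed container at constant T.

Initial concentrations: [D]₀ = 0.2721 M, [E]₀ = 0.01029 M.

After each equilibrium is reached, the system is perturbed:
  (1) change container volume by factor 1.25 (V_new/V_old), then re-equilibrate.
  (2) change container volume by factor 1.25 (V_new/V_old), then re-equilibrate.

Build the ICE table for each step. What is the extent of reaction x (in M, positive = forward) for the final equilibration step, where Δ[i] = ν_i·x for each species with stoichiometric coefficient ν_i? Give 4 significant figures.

x = 5.4809e-04 M

Q₀ = 3.8914e-04 vs Keq = 6.4340e-04 ⇒ Q<K, forward
Step 1:
                   D          E
  Initial     0.2721    0.01029
  Change   -0.001453   0.002906
  Equil       0.2706     0.0132
  solve Keq expr → x = 0.001453; check Q = 6.4340e-04
Then change container volume by factor 1.25 (V_new/V_old).
Step 2:
                   D          E
  Initial     0.2165    0.01056
  Change  -6.1465e-04   0.001229
  Equil       0.2159    0.01179
  solve Keq expr → x = 6.1465e-04; check Q = 6.4340e-04
Then change container volume by factor 1.25 (V_new/V_old).
Step 3:
                   D          E
  Initial     0.1727   0.009429
  Change  -5.4809e-04   0.001096
  Equil       0.1722    0.01053
  solve Keq expr → x = 5.4809e-04; check Q = 6.4340e-04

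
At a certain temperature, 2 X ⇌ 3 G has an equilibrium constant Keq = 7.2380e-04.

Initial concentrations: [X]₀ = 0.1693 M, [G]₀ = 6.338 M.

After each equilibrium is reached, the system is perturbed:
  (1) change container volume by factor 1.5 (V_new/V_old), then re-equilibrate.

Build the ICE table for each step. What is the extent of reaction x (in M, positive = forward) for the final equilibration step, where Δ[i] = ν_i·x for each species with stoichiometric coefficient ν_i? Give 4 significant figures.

x = 0.007354 M

Q₀ = 8883 vs Keq = 7.2380e-04 ⇒ Q>K, reverse
Step 1:
                  X         G
  Initial    0.1693     6.338
  Change      4.069    -6.103
  Equil       4.238    0.2351
  solve Keq expr → x = -2.034; check Q = 7.2380e-04
Then change container volume by factor 1.5 (V_new/V_old).
Step 2:
                  X         G
  Initial     2.825    0.1568
  Change   -0.01471   0.02206
  Equil       2.811    0.1788
  solve Keq expr → x = 0.007354; check Q = 7.2380e-04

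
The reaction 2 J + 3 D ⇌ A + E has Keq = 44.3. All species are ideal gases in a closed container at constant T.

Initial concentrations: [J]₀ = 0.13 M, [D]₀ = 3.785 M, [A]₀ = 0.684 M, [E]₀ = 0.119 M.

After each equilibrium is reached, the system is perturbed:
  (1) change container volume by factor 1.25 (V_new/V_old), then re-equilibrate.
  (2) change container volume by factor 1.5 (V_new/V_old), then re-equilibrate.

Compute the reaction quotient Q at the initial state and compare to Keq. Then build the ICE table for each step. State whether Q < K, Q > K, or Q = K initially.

Q₀ = 0.08882 vs Keq = 44.3 ⇒ Q<K, forward
Step 1:
                    J           D           A           E
  Initial        0.13       3.785       0.684       0.119
  Change       -0.122     -0.1829     0.06098     0.06098
  Equil      0.008047       3.602       0.745        0.18
  solve Keq expr → x = 0.06098; check Q = 44.3
Then change container volume by factor 1.25 (V_new/V_old).
Step 2:
                    J           D           A           E
  Initial    0.006438       2.882       0.596       0.144
  Change     0.002493     0.00374   -0.001247   -0.001247
  Equil      0.008931       2.885      0.5947      0.1427
  solve Keq expr → x = -0.001247; check Q = 44.3
Then change container volume by factor 1.5 (V_new/V_old).
Step 3:
                    J           D           A           E
  Initial    0.005954       1.924      0.3965     0.09516
  Change     0.004755    0.007132   -0.002377   -0.002377
  Equil       0.01071       1.931      0.3941     0.09278
  solve Keq expr → x = -0.002377; check Q = 44.3

Q₀ = 0.08882; Q < K (proceeds forward)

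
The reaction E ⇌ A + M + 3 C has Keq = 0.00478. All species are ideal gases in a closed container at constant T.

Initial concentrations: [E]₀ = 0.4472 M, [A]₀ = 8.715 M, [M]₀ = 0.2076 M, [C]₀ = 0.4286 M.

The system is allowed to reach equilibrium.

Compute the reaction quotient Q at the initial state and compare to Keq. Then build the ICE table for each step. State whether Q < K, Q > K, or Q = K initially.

Q₀ = 0.3185; Q > K (proceeds reverse)

Q₀ = 0.3185 vs Keq = 0.00478 ⇒ Q>K, reverse
Step 1:
                    E           A           M           C
  init         0.4472       8.715      0.2076      0.4286
  Δ           0.09639    -0.09639    -0.09639     -0.2892
  eq           0.5436       8.619      0.1112      0.1394
  solve Keq expr → x = -0.09639; check Q = 0.00478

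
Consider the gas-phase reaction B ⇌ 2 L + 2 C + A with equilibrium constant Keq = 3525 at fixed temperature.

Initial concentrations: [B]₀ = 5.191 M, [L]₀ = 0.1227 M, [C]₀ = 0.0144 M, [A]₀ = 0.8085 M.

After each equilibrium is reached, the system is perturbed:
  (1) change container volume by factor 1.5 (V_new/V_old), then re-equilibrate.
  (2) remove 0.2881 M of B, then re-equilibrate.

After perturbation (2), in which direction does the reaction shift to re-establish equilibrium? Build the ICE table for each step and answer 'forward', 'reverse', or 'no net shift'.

Direction: reverse

Q₀ = 4.8623e-07 vs Keq = 3525 ⇒ Q<K, forward
Step 1:
                  B         L         C         A
  I           5.191    0.1227    0.0144    0.8085
  C            -3.2       6.4       6.4       3.2
  E           1.991     6.523     6.415     4.009
  solve Keq expr → x = 3.2; check Q = 3525
Then change container volume by factor 1.5 (V_new/V_old).
Step 2:
                  B         L         C         A
  I           1.327     4.349     4.276     2.672
  C          -0.547     1.094     1.094     0.547
  E          0.7803     5.443      5.37     3.219
  solve Keq expr → x = 0.547; check Q = 3525
Then remove 0.2881 M of B.
Step 3:
                  B         L         C         A
  I          0.4922     5.443      5.37     3.219
  C          0.1266   -0.2532   -0.2532   -0.1266
  E          0.6187     5.189     5.117     3.093
  solve Keq expr → x = -0.1266; check Q = 3525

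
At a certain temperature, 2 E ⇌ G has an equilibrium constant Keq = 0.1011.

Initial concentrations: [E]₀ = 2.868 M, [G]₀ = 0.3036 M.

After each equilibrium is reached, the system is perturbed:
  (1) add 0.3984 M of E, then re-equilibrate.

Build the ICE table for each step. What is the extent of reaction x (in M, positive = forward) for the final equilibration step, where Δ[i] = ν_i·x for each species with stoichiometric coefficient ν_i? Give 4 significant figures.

Q₀ = 0.03691 vs Keq = 0.1011 ⇒ Q<K, forward
Step 1:
                   E          G
  init         2.868     0.3036
  Δ          -0.5136     0.2568
  eq           2.354     0.5604
  solve Keq expr → x = 0.2568; check Q = 0.1011
Then add 0.3984 M of E.
Step 2:
                   E          G
  init         2.753     0.5604
  Δ          -0.1985    0.09923
  eq           2.554     0.6596
  solve Keq expr → x = 0.09923; check Q = 0.1011

x = 0.09923 M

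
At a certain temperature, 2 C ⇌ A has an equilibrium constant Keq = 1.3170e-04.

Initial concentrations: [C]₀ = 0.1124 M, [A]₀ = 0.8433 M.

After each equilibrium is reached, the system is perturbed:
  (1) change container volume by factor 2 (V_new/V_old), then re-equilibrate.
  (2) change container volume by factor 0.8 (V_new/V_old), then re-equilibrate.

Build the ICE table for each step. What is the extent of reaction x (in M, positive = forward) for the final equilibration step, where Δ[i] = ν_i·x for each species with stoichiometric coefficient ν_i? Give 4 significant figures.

x = 3.3264e-05 M

Q₀ = 66.75 vs Keq = 1.3170e-04 ⇒ Q>K, reverse
Step 1:
                  C         A
  init       0.1124    0.8433
  Δ           1.686   -0.8429
  eq          1.798 4.2583e-04
  solve Keq expr → x = -0.8429; check Q = 1.3170e-04
Then change container volume by factor 2 (V_new/V_old).
Step 2:
                  C         A
  init       0.8991 2.1292e-04
  Δ       2.1281e-04 -1.0641e-04
  eq         0.8993 1.0651e-04
  solve Keq expr → x = -1.0641e-04; check Q = 1.3170e-04
Then change container volume by factor 0.8 (V_new/V_old).
Step 3:
                  C         A
  init        1.124 1.3314e-04
  Δ       -6.6528e-05 3.3264e-05
  eq          1.124 1.6640e-04
  solve Keq expr → x = 3.3264e-05; check Q = 1.3170e-04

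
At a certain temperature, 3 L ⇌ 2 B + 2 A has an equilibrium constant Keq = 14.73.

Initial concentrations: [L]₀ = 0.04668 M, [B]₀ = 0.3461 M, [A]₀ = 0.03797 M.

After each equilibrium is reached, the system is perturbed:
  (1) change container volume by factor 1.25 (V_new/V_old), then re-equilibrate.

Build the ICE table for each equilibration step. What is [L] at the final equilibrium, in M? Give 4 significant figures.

[L]_eq = 0.02119 M

Q₀ = 1.698 vs Keq = 14.73 ⇒ Q<K, forward
Step 1:
                   L          B          A
  init       0.04668     0.3461    0.03797
  Δ          -0.0186     0.0124     0.0124
  eq         0.02808     0.3585    0.05037
  solve Keq expr → x = 0.0062; check Q = 14.73
Then change container volume by factor 1.25 (V_new/V_old).
Step 2:
                   L          B          A
  init       0.02246     0.2868     0.0403
  Δ        -0.001276 8.5065e-04 8.5065e-04
  eq         0.02119     0.2877    0.04115
  solve Keq expr → x = 4.2532e-04; check Q = 14.73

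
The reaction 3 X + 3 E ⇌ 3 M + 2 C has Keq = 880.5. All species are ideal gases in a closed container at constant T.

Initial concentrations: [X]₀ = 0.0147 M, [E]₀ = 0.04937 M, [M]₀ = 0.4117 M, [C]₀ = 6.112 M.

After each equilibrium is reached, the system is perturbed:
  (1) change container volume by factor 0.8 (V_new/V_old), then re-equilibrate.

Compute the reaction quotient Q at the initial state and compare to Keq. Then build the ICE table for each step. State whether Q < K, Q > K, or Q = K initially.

Q₀ = 6.8197e+09; Q > K (proceeds reverse)

Q₀ = 6.8197e+09 vs Keq = 880.5 ⇒ Q>K, reverse
Step 1:
                  X         E         M         C
  I          0.0147   0.04937    0.4117     6.112
  C           0.223     0.223    -0.223   -0.1487
  E          0.2377    0.2724    0.1887     5.963
  solve Keq expr → x = -0.07433; check Q = 880.5
Then change container volume by factor 0.8 (V_new/V_old).
Step 2:
                  X         E         M         C
  I          0.2971    0.3405    0.2359     7.454
  C        -0.00701  -0.00701   0.00701  0.004673
  E          0.2901    0.3335    0.2429     7.459
  solve Keq expr → x = 0.002337; check Q = 880.5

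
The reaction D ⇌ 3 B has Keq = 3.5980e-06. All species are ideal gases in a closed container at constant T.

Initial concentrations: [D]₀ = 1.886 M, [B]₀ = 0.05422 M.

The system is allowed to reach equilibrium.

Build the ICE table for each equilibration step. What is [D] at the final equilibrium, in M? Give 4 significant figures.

[D]_eq = 1.898 M

Q₀ = 8.4516e-05 vs Keq = 3.5980e-06 ⇒ Q>K, reverse
Step 1:
                   D          B
  Initial      1.886    0.05422
  Change     0.01175   -0.03525
  Equil        1.898    0.01897
  solve Keq expr → x = -0.01175; check Q = 3.5980e-06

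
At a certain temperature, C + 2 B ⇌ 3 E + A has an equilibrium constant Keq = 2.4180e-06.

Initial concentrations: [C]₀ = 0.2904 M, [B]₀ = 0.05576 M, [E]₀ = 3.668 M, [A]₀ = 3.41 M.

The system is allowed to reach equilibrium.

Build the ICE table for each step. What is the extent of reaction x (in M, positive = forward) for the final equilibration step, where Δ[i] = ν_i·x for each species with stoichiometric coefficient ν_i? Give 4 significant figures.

Q₀ = 1.8638e+05 vs Keq = 2.4180e-06 ⇒ Q>K, reverse
Step 1:
                   C          B          E          A
  init        0.2904    0.05576      3.668       3.41
  Δ            1.215      2.431     -3.646     -1.215
  eq           1.506      2.487    0.02173      2.195
  solve Keq expr → x = -1.215; check Q = 2.4180e-06

x = -1.215 M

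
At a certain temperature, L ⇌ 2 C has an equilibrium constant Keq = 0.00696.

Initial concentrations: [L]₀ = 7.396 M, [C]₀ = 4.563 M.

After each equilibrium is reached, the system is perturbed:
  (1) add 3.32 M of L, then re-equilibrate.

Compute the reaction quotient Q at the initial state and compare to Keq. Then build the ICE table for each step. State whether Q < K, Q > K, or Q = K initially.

Q₀ = 2.815; Q > K (proceeds reverse)

Q₀ = 2.815 vs Keq = 0.00696 ⇒ Q>K, reverse
Step 1:
                   L          C
  I            7.396      4.563
  C            2.153     -4.305
  E            9.549     0.2578
  solve Keq expr → x = -2.153; check Q = 0.00696
Then add 3.32 M of L.
Step 2:
                   L          C
  I            12.87     0.2578
  C         -0.02062    0.04124
  E            12.85      0.299
  solve Keq expr → x = 0.02062; check Q = 0.00696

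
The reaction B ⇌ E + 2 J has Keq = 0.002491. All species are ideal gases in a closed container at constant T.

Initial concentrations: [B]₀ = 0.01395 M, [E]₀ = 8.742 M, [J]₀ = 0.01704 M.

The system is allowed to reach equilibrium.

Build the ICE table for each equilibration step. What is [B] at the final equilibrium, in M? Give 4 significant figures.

[B]_eq = 0.02124 M

Q₀ = 0.182 vs Keq = 0.002491 ⇒ Q>K, reverse
Step 1:
                    B           E           J
  init        0.01395       8.742     0.01704
  Δ          0.007289   -0.007289    -0.01458
  eq          0.02124       8.735    0.002461
  solve Keq expr → x = -0.007289; check Q = 0.002491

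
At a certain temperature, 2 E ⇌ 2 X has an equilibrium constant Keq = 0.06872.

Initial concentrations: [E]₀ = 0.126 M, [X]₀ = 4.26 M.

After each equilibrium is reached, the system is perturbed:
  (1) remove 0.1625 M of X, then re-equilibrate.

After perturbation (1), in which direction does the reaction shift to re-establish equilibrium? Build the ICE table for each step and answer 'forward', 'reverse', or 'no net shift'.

Q₀ = 1143 vs Keq = 0.06872 ⇒ Q>K, reverse
Step 1:
                    E           X
  I             0.126        4.26
  C             3.349      -3.349
  E             3.475       0.911
  solve Keq expr → x = -1.675; check Q = 0.06872
Then remove 0.1625 M of X.
Step 2:
                    E           X
  I             3.475      0.7485
  C           -0.1287      0.1287
  E             3.346      0.8772
  solve Keq expr → x = 0.06437; check Q = 0.06872

Direction: forward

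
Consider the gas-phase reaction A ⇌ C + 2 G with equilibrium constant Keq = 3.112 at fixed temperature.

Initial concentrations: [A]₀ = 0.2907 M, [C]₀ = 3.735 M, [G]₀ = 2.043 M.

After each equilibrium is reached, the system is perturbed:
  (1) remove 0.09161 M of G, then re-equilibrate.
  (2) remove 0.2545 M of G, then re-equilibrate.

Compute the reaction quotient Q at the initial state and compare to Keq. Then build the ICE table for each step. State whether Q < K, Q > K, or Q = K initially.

Q₀ = 53.63; Q > K (proceeds reverse)

Q₀ = 53.63 vs Keq = 3.112 ⇒ Q>K, reverse
Step 1:
                    A           C           G
  I            0.2907       3.735       2.043
  C            0.5637     -0.5637      -1.127
  E            0.8544       3.171      0.9156
  solve Keq expr → x = -0.5637; check Q = 3.112
Then remove 0.09161 M of G.
Step 2:
                    A           C           G
  I            0.8544       3.171       0.824
  C          -0.03416     0.03416     0.06832
  E            0.8202       3.205      0.8924
  solve Keq expr → x = 0.03416; check Q = 3.112
Then remove 0.2545 M of G.
Step 3:
                    A           C           G
  I            0.8202       3.205      0.6379
  C          -0.09465     0.09465      0.1893
  E            0.7256         3.3      0.8272
  solve Keq expr → x = 0.09465; check Q = 3.112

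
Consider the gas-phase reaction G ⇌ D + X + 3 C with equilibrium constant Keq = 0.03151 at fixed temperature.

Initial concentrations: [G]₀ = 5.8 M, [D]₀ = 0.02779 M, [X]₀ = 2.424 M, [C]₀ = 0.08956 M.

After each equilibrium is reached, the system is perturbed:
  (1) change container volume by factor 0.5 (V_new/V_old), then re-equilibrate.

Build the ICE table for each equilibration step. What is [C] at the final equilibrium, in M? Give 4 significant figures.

[C]_eq = 0.6844 M

Q₀ = 8.3433e-06 vs Keq = 0.03151 ⇒ Q<K, forward
Step 1:
                   G          D          X          C
  Initial        5.8    0.02779      2.424    0.08956
  Change     -0.1942     0.1942     0.1942     0.5827
  Equil        5.606      0.222      2.618     0.6723
  solve Keq expr → x = 0.1942; check Q = 0.03151
Then change container volume by factor 0.5 (V_new/V_old).
Step 2:
                   G          D          X          C
  Initial      11.21     0.4441      5.236      1.345
  Change      0.2201    -0.2201    -0.2201    -0.6602
  Equil        11.43      0.224      5.016     0.6844
  solve Keq expr → x = -0.2201; check Q = 0.03151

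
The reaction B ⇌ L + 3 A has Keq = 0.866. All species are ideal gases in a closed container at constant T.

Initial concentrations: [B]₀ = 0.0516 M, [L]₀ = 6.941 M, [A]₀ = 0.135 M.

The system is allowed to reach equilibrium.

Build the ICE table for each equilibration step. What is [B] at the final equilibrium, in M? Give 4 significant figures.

[B]_eq = 0.03978 M

Q₀ = 0.331 vs Keq = 0.866 ⇒ Q<K, forward
Step 1:
                   B          L          A
  Initial     0.0516      6.941      0.135
  Change    -0.01182    0.01182    0.03547
  Equil      0.03978      6.953     0.1705
  solve Keq expr → x = 0.01182; check Q = 0.866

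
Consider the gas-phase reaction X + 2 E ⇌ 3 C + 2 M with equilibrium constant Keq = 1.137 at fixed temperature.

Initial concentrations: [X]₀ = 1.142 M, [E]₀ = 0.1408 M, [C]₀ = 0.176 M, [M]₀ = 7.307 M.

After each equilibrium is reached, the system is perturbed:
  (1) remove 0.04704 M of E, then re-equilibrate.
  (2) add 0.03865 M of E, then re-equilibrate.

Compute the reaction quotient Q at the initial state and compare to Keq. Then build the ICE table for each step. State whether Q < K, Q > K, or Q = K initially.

Q₀ = 12.86; Q > K (proceeds reverse)

Q₀ = 12.86 vs Keq = 1.137 ⇒ Q>K, reverse
Step 1:
                   X          E          C          M
  Initial      1.142     0.1408      0.176      7.307
  Change     0.02603    0.05206   -0.07809   -0.05206
  Equil        1.168     0.1929    0.09791      7.255
  solve Keq expr → x = -0.02603; check Q = 1.137
Then remove 0.04704 M of E.
Step 2:
                   X          E          C          M
  Initial      1.168     0.1458    0.09791      7.255
  Change     0.00441    0.00882   -0.01323   -0.00882
  Equil        1.172     0.1546    0.08468      7.246
  solve Keq expr → x = -0.00441; check Q = 1.137
Then add 0.03865 M of E.
Step 3:
                   X          E          C          M
  Initial      1.172     0.1933    0.08468      7.246
  Change   -0.003643  -0.007287    0.01093   0.007287
  Equil        1.169      0.186    0.09561      7.253
  solve Keq expr → x = 0.003643; check Q = 1.137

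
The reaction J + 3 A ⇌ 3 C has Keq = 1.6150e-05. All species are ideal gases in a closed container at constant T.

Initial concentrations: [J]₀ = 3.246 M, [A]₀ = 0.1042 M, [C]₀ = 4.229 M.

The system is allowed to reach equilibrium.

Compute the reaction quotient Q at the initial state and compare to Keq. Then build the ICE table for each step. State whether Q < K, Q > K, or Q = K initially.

Q₀ = 2.0595e+04 vs Keq = 1.6150e-05 ⇒ Q>K, reverse
Step 1:
                    J           A           C
  init          3.246      0.1042       4.229
  Δ             1.351       4.054      -4.054
  eq            4.597       4.158      0.1748
  solve Keq expr → x = -1.351; check Q = 1.6150e-05

Q₀ = 2.0595e+04; Q > K (proceeds reverse)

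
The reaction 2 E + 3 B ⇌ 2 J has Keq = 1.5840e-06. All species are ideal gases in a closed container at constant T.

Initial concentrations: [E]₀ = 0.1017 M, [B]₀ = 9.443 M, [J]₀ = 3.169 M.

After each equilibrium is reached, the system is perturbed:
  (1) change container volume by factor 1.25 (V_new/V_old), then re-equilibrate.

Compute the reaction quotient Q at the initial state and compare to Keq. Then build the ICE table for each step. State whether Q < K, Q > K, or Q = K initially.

Q₀ = 1.153; Q > K (proceeds reverse)

Q₀ = 1.153 vs Keq = 1.5840e-06 ⇒ Q>K, reverse
Step 1:
                    E           B           J
  I            0.1017       9.443       3.169
  C             2.969       4.453      -2.969
  E             3.071        13.9      0.2002
  solve Keq expr → x = -1.484; check Q = 1.5840e-06
Then change container volume by factor 1.25 (V_new/V_old).
Step 2:
                    E           B           J
  I             2.456       11.12      0.1601
  C           0.04256     0.06385    -0.04256
  E             2.499       11.18      0.1176
  solve Keq expr → x = -0.02128; check Q = 1.5840e-06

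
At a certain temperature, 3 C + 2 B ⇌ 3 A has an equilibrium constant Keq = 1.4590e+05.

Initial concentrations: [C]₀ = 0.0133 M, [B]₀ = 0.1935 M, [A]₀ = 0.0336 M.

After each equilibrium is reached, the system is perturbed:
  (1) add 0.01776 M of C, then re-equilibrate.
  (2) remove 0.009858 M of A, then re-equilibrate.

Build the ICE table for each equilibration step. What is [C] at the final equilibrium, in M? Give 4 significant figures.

Q₀ = 430.6 vs Keq = 1.4590e+05 ⇒ Q<K, forward
Step 1:
                   C          B          A
  I           0.0133     0.1935     0.0336
  C         -0.01072  -0.007146    0.01072
  E          0.00258     0.1864    0.04432
  solve Keq expr → x = 0.003573; check Q = 1.4590e+05
Then add 0.01776 M of C.
Step 2:
                   C          B          A
  I          0.02034     0.1864    0.04432
  C         -0.01664    -0.0111    0.01664
  E         0.003698     0.1753    0.06096
  solve Keq expr → x = 0.005548; check Q = 1.4590e+05
Then remove 0.009858 M of A.
Step 3:
                   C          B          A
  I         0.003698     0.1753     0.0511
  C       -5.5954e-04 -3.7303e-04 5.5954e-04
  E         0.003138     0.1749    0.05166
  solve Keq expr → x = 1.8651e-04; check Q = 1.4590e+05

[C]_eq = 0.003138 M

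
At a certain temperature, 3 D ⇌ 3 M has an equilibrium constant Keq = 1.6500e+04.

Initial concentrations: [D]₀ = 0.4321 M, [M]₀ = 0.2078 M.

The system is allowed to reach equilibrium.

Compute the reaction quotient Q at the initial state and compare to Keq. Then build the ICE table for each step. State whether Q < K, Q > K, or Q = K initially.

Q₀ = 0.1112; Q < K (proceeds forward)

Q₀ = 0.1112 vs Keq = 1.6500e+04 ⇒ Q<K, forward
Step 1:
                    D           M
  init         0.4321      0.2078
  Δ           -0.4079      0.4079
  eq          0.02419      0.6157
  solve Keq expr → x = 0.136; check Q = 1.6500e+04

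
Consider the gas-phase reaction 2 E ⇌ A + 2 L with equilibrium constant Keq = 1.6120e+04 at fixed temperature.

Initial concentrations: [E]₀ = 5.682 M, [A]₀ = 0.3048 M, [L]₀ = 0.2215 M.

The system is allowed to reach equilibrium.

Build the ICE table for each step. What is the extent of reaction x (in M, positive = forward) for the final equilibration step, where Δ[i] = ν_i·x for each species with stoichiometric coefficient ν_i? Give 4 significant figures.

x = 2.801 M

Q₀ = 4.6319e-04 vs Keq = 1.6120e+04 ⇒ Q<K, forward
Step 1:
                    E           A           L
  init          5.682      0.3048      0.2215
  Δ            -5.601       2.801       5.601
  eq          0.08082       3.105       5.823
  solve Keq expr → x = 2.801; check Q = 1.6120e+04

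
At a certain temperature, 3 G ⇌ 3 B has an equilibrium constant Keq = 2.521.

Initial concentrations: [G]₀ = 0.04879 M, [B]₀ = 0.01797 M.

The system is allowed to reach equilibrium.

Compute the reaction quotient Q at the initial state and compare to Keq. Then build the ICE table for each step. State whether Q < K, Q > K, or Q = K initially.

Q₀ = 0.04996; Q < K (proceeds forward)

Q₀ = 0.04996 vs Keq = 2.521 ⇒ Q<K, forward
Step 1:
                    G           B
  Initial     0.04879     0.01797
  Change     -0.02051     0.02051
  Equil       0.02828     0.03848
  solve Keq expr → x = 0.006838; check Q = 2.521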